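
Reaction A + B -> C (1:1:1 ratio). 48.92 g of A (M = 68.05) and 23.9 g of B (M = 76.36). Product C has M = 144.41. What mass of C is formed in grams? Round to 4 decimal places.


Find moles of each reactant; the smaller value is the limiting reagent in a 1:1:1 reaction, so moles_C equals moles of the limiter.
n_A = mass_A / M_A = 48.92 / 68.05 = 0.718883 mol
n_B = mass_B / M_B = 23.9 / 76.36 = 0.312991 mol
Limiting reagent: B (smaller), n_limiting = 0.312991 mol
mass_C = n_limiting * M_C = 0.312991 * 144.41
mass_C = 45.19903031 g, rounded to 4 dp:

45.1990 g


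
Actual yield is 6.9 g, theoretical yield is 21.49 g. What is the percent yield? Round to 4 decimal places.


% yield = 100 * actual / theoretical
% yield = 100 * 6.9 / 21.49
% yield = 32.10795719 %, rounded to 4 dp:

32.1080 %


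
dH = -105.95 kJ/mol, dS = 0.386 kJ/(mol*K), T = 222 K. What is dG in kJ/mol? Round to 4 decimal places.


Gibbs: dG = dH - T*dS (consistent units, dS already in kJ/(mol*K)).
T*dS = 222 * 0.386 = 85.692
dG = -105.95 - (85.692)
dG = -191.642 kJ/mol, rounded to 4 dp:

-191.6420 kJ/mol


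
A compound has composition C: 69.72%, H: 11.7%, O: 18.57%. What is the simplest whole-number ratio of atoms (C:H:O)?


Assume 100 g of compound, divide each mass% by atomic mass to get moles, then normalize by the smallest to get a raw atom ratio.
Moles per 100 g: C: 69.72/12.011 = 5.8047, H: 11.7/1.008 = 11.6071, O: 18.57/15.999 = 1.1607
Raw ratio (divide by min = 1.1607): C: 5.001, H: 10.0, O: 1.0
Multiply by 1 to clear fractions: C: 5.001 ~= 5, H: 10.0 ~= 10, O: 1.0 ~= 1
Reduce by GCD to get the simplest whole-number ratio:

5:10:1


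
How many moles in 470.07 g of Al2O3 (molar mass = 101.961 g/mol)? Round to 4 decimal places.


n = mass / M
n = 470.07 / 101.961
n = 4.61029217 mol, rounded to 4 dp:

4.6103 mol


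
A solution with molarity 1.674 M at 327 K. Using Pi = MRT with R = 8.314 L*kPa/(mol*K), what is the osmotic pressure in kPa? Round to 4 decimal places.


Osmotic pressure (van't Hoff): Pi = M*R*T.
RT = 8.314 * 327 = 2718.678
Pi = 1.674 * 2718.678
Pi = 4551.066972 kPa, rounded to 4 dp:

4551.0670 kPa


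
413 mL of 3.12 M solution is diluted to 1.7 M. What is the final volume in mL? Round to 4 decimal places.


Dilution: M1*V1 = M2*V2, solve for V2.
V2 = M1*V1 / M2
V2 = 3.12 * 413 / 1.7
V2 = 1288.56 / 1.7
V2 = 757.97647059 mL, rounded to 4 dp:

757.9765 mL


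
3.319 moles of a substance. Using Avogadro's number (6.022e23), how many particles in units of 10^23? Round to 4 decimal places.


N = n * NA, then divide by 1e23 for the requested units.
N / 1e23 = n * 6.022
N / 1e23 = 3.319 * 6.022
N / 1e23 = 19.987018, rounded to 4 dp:

19.9870


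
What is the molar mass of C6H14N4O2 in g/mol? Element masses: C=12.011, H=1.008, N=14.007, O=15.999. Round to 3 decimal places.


M = sum(count * atomic_mass) over atoms.
M = 6*12.011 + 14*1.008 + 4*14.007 + 2*15.999
M = 72.066 + 14.112 + 56.028 + 31.998
M = 174.204 g/mol, rounded to 3 dp:

174.204 g/mol


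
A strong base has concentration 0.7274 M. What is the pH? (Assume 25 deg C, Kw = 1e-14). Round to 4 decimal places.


A strong base dissociates completely, so [OH-] equals the given concentration.
pOH = -log10([OH-]) = -log10(0.7274) = 0.138227
pH = 14 - pOH = 14 - 0.138227
pH = 13.861773, rounded to 4 dp:

13.8618


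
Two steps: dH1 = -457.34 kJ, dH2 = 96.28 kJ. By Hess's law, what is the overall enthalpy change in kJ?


Hess's law: enthalpy is a state function, so add the step enthalpies.
dH_total = dH1 + dH2 = -457.34 + (96.28)
dH_total = -361.06 kJ:

-361.06 kJ


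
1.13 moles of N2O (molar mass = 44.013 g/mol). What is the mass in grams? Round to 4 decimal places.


mass = n * M
mass = 1.13 * 44.013
mass = 49.73469 g, rounded to 4 dp:

49.7347 g


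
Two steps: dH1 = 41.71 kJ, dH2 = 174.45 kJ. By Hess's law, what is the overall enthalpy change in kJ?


Hess's law: enthalpy is a state function, so add the step enthalpies.
dH_total = dH1 + dH2 = 41.71 + (174.45)
dH_total = 216.16 kJ:

216.16 kJ


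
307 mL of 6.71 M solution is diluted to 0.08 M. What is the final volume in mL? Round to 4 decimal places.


Dilution: M1*V1 = M2*V2, solve for V2.
V2 = M1*V1 / M2
V2 = 6.71 * 307 / 0.08
V2 = 2059.97 / 0.08
V2 = 25749.625 mL, rounded to 4 dp:

25749.6250 mL


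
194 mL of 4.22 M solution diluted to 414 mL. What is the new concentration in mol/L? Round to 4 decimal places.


Dilution: M1*V1 = M2*V2, solve for M2.
M2 = M1*V1 / V2
M2 = 4.22 * 194 / 414
M2 = 818.68 / 414
M2 = 1.97748792 mol/L, rounded to 4 dp:

1.9775 mol/L


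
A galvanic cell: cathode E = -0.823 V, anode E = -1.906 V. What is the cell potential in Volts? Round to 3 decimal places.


Standard cell potential: E_cell = E_cathode - E_anode.
E_cell = -0.823 - (-1.906)
E_cell = 1.083 V, rounded to 3 dp:

1.083 V


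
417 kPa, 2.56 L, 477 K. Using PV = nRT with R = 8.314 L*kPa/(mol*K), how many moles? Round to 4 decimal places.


PV = nRT, solve for n = PV / (RT).
PV = 417 * 2.56 = 1067.52
RT = 8.314 * 477 = 3965.778
n = 1067.52 / 3965.778
n = 0.269183 mol, rounded to 4 dp:

0.2692 mol


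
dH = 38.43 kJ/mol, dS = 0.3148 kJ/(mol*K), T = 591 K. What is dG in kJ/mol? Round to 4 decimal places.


Gibbs: dG = dH - T*dS (consistent units, dS already in kJ/(mol*K)).
T*dS = 591 * 0.3148 = 186.0468
dG = 38.43 - (186.0468)
dG = -147.6168 kJ/mol, rounded to 4 dp:

-147.6168 kJ/mol


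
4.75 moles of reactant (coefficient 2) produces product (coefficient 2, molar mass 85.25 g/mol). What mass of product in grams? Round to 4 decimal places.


Use the coefficient ratio to convert reactant moles to product moles, then multiply by the product's molar mass.
moles_P = moles_R * (coeff_P / coeff_R) = 4.75 * (2/2) = 4.75
mass_P = moles_P * M_P = 4.75 * 85.25
mass_P = 404.9375 g, rounded to 4 dp:

404.9375 g


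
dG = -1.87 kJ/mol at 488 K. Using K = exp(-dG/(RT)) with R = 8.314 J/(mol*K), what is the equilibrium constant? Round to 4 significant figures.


dG is in kJ/mol; multiply by 1000 to match R in J/(mol*K).
RT = 8.314 * 488 = 4057.232 J/mol
exponent = -dG*1000 / (RT) = -(-1.87*1000) / 4057.232 = 0.46090537
K = exp(0.46090537)
K = 1.5855088, rounded to 4 significant figures:

1.586


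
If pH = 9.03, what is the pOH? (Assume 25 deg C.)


At 25 deg C, pH + pOH = 14.
pOH = 14 - pH = 14 - 9.03
pOH = 4.97:

4.97


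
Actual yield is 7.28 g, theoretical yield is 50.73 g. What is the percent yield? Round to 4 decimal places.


% yield = 100 * actual / theoretical
% yield = 100 * 7.28 / 50.73
% yield = 14.35048295 %, rounded to 4 dp:

14.3505 %


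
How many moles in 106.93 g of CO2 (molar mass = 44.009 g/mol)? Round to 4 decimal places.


n = mass / M
n = 106.93 / 44.009
n = 2.42973028 mol, rounded to 4 dp:

2.4297 mol


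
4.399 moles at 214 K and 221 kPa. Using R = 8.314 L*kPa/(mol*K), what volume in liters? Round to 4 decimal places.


PV = nRT, solve for V = nRT / P.
nRT = 4.399 * 8.314 * 214 = 7826.6832
V = 7826.6832 / 221
V = 35.41485611 L, rounded to 4 dp:

35.4149 L


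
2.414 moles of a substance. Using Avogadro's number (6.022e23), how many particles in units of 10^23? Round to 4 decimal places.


N = n * NA, then divide by 1e23 for the requested units.
N / 1e23 = n * 6.022
N / 1e23 = 2.414 * 6.022
N / 1e23 = 14.537108, rounded to 4 dp:

14.5371


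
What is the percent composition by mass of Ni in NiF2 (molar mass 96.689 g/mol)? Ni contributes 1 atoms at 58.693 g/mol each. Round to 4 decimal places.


pct = 100 * (n_elem * M_elem) / M_total
mass_contribution = 1 * 58.693 = 58.693 g/mol
pct = 100 * 58.693 / 96.689
pct = 60.7028721 %, rounded to 4 dp:

60.7029 %


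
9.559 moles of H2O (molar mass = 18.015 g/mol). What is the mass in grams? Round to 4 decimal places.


mass = n * M
mass = 9.559 * 18.015
mass = 172.205385 g, rounded to 4 dp:

172.2054 g


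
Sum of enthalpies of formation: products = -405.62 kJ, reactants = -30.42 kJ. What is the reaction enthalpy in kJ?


dH_rxn = sum(dH_f products) - sum(dH_f reactants)
dH_rxn = -405.62 - (-30.42)
dH_rxn = -375.2 kJ:

-375.20 kJ


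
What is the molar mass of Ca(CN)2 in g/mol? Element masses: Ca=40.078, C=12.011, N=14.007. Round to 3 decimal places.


M = sum(count * atomic_mass) over atoms.
M = 1*40.078 + 2*12.011 + 2*14.007
M = 40.078 + 24.022 + 28.014
M = 92.114 g/mol, rounded to 3 dp:

92.114 g/mol


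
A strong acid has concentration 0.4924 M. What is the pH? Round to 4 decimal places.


A strong acid dissociates completely, so [H+] equals the given concentration.
pH = -log10([H+]) = -log10(0.4924)
pH = 0.30768196, rounded to 4 dp:

0.3077


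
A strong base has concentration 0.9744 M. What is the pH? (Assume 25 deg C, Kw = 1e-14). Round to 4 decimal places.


A strong base dissociates completely, so [OH-] equals the given concentration.
pOH = -log10([OH-]) = -log10(0.9744) = 0.011263
pH = 14 - pOH = 14 - 0.011263
pH = 13.988737, rounded to 4 dp:

13.9887


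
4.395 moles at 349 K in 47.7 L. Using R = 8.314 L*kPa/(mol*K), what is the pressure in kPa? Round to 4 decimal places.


PV = nRT, solve for P = nRT / V.
nRT = 4.395 * 8.314 * 349 = 12752.4705
P = 12752.4705 / 47.7
P = 267.34738994 kPa, rounded to 4 dp:

267.3474 kPa


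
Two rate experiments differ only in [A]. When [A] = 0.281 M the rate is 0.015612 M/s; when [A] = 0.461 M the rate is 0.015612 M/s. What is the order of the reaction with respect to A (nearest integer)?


Rate is proportional to [A]^n, so rate2/rate1 = ([A]2/[A]1)^n. Take logs to solve for n.
rate2/rate1 = 0.015612 / 0.015612 = 1.0
[A]2/[A]1 = 0.461 / 0.281 = 1.6406
n = ln(1.0) / ln(1.6406) = 0.0
Nearest integer order:

0


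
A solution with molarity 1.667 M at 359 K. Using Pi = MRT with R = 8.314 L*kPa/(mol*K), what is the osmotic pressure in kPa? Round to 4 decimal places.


Osmotic pressure (van't Hoff): Pi = M*R*T.
RT = 8.314 * 359 = 2984.726
Pi = 1.667 * 2984.726
Pi = 4975.538242 kPa, rounded to 4 dp:

4975.5382 kPa


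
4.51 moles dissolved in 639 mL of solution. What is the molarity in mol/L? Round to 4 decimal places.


Convert volume to liters: V_L = V_mL / 1000.
V_L = 639 / 1000 = 0.639 L
M = n / V_L = 4.51 / 0.639
M = 7.05790297 mol/L, rounded to 4 dp:

7.0579 mol/L


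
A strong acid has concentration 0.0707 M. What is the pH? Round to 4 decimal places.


A strong acid dissociates completely, so [H+] equals the given concentration.
pH = -log10([H+]) = -log10(0.0707)
pH = 1.15058059, rounded to 4 dp:

1.1506


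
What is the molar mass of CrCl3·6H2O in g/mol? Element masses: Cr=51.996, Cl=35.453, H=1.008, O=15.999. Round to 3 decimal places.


M = sum(count * atomic_mass) over atoms.
M = 1*51.996 + 3*35.453 + 12*1.008 + 6*15.999
M = 51.996 + 106.359 + 12.096 + 95.994
M = 266.445 g/mol, rounded to 3 dp:

266.445 g/mol


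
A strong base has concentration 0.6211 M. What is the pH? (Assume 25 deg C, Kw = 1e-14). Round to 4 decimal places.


A strong base dissociates completely, so [OH-] equals the given concentration.
pOH = -log10([OH-]) = -log10(0.6211) = 0.206838
pH = 14 - pOH = 14 - 0.206838
pH = 13.793162, rounded to 4 dp:

13.7932


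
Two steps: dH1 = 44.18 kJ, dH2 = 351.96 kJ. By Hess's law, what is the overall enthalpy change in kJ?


Hess's law: enthalpy is a state function, so add the step enthalpies.
dH_total = dH1 + dH2 = 44.18 + (351.96)
dH_total = 396.14 kJ:

396.14 kJ


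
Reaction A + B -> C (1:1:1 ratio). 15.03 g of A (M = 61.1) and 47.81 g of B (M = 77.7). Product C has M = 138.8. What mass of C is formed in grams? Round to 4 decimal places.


Find moles of each reactant; the smaller value is the limiting reagent in a 1:1:1 reaction, so moles_C equals moles of the limiter.
n_A = mass_A / M_A = 15.03 / 61.1 = 0.24599 mol
n_B = mass_B / M_B = 47.81 / 77.7 = 0.615315 mol
Limiting reagent: A (smaller), n_limiting = 0.24599 mol
mass_C = n_limiting * M_C = 0.24599 * 138.8
mass_C = 34.143412 g, rounded to 4 dp:

34.1434 g


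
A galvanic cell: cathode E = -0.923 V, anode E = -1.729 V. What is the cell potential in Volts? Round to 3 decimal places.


Standard cell potential: E_cell = E_cathode - E_anode.
E_cell = -0.923 - (-1.729)
E_cell = 0.806 V, rounded to 3 dp:

0.806 V


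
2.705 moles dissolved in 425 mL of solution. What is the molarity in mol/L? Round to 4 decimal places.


Convert volume to liters: V_L = V_mL / 1000.
V_L = 425 / 1000 = 0.425 L
M = n / V_L = 2.705 / 0.425
M = 6.36470588 mol/L, rounded to 4 dp:

6.3647 mol/L


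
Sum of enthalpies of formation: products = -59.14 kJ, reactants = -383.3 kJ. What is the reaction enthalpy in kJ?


dH_rxn = sum(dH_f products) - sum(dH_f reactants)
dH_rxn = -59.14 - (-383.3)
dH_rxn = 324.16 kJ:

324.16 kJ


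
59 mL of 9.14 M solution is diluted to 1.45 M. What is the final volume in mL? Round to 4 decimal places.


Dilution: M1*V1 = M2*V2, solve for V2.
V2 = M1*V1 / M2
V2 = 9.14 * 59 / 1.45
V2 = 539.26 / 1.45
V2 = 371.90344828 mL, rounded to 4 dp:

371.9034 mL


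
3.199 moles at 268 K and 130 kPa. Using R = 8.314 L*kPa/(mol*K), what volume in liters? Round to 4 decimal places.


PV = nRT, solve for V = nRT / P.
nRT = 3.199 * 8.314 * 268 = 7127.8582
V = 7127.8582 / 130
V = 54.82967846 L, rounded to 4 dp:

54.8297 L


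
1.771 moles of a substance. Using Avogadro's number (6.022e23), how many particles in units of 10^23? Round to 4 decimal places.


N = n * NA, then divide by 1e23 for the requested units.
N / 1e23 = n * 6.022
N / 1e23 = 1.771 * 6.022
N / 1e23 = 10.664962, rounded to 4 dp:

10.6650


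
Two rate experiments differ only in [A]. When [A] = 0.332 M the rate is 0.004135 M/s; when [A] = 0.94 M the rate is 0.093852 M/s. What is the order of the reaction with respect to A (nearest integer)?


Rate is proportional to [A]^n, so rate2/rate1 = ([A]2/[A]1)^n. Take logs to solve for n.
rate2/rate1 = 0.093852 / 0.004135 = 22.697
[A]2/[A]1 = 0.94 / 0.332 = 2.8313
n = ln(22.697) / ln(2.8313) = 3.0
Nearest integer order:

3


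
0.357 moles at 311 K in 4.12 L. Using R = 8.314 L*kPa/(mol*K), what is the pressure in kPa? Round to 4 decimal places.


PV = nRT, solve for P = nRT / V.
nRT = 0.357 * 8.314 * 311 = 923.0785
P = 923.0785 / 4.12
P = 224.04817961 kPa, rounded to 4 dp:

224.0482 kPa


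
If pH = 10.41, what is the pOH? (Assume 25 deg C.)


At 25 deg C, pH + pOH = 14.
pOH = 14 - pH = 14 - 10.41
pOH = 3.59:

3.59


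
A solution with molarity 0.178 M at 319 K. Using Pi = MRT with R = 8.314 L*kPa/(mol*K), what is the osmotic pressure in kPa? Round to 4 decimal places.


Osmotic pressure (van't Hoff): Pi = M*R*T.
RT = 8.314 * 319 = 2652.166
Pi = 0.178 * 2652.166
Pi = 472.085548 kPa, rounded to 4 dp:

472.0855 kPa


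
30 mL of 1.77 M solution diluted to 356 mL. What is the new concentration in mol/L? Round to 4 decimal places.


Dilution: M1*V1 = M2*V2, solve for M2.
M2 = M1*V1 / V2
M2 = 1.77 * 30 / 356
M2 = 53.1 / 356
M2 = 0.1491573 mol/L, rounded to 4 dp:

0.1492 mol/L


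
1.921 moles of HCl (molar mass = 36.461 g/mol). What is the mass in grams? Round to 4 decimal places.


mass = n * M
mass = 1.921 * 36.461
mass = 70.041581 g, rounded to 4 dp:

70.0416 g


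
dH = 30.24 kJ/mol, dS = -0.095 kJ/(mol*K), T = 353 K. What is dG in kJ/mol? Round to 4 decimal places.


Gibbs: dG = dH - T*dS (consistent units, dS already in kJ/(mol*K)).
T*dS = 353 * -0.095 = -33.535
dG = 30.24 - (-33.535)
dG = 63.775 kJ/mol, rounded to 4 dp:

63.7750 kJ/mol


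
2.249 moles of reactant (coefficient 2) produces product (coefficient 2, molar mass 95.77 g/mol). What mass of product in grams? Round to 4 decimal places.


Use the coefficient ratio to convert reactant moles to product moles, then multiply by the product's molar mass.
moles_P = moles_R * (coeff_P / coeff_R) = 2.249 * (2/2) = 2.249
mass_P = moles_P * M_P = 2.249 * 95.77
mass_P = 215.38673 g, rounded to 4 dp:

215.3867 g


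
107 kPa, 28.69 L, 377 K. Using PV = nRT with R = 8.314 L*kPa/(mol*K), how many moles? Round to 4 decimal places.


PV = nRT, solve for n = PV / (RT).
PV = 107 * 28.69 = 3069.83
RT = 8.314 * 377 = 3134.378
n = 3069.83 / 3134.378
n = 0.97940644 mol, rounded to 4 dp:

0.9794 mol


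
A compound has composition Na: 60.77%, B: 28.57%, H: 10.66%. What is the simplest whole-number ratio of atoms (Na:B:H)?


Assume 100 g of compound, divide each mass% by atomic mass to get moles, then normalize by the smallest to get a raw atom ratio.
Moles per 100 g: Na: 60.77/22.99 = 2.6433, B: 28.57/10.81 = 2.6429, H: 10.66/1.008 = 10.5754
Raw ratio (divide by min = 2.6429): Na: 1.0, B: 1.0, H: 4.001
Multiply by 1 to clear fractions: Na: 1.0 ~= 1, B: 1.0 ~= 1, H: 4.001 ~= 4
Reduce by GCD to get the simplest whole-number ratio:

1:1:4


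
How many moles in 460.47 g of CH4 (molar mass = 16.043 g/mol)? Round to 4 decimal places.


n = mass / M
n = 460.47 / 16.043
n = 28.70223774 mol, rounded to 4 dp:

28.7022 mol


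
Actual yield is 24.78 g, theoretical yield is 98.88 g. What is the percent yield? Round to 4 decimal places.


% yield = 100 * actual / theoretical
% yield = 100 * 24.78 / 98.88
% yield = 25.06067961 %, rounded to 4 dp:

25.0607 %


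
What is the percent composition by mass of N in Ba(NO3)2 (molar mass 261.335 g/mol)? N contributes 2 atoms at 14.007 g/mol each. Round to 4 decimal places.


pct = 100 * (n_elem * M_elem) / M_total
mass_contribution = 2 * 14.007 = 28.014 g/mol
pct = 100 * 28.014 / 261.335
pct = 10.71957449 %, rounded to 4 dp:

10.7196 %


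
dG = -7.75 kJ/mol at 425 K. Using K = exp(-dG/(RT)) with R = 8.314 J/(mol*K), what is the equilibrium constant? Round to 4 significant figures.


dG is in kJ/mol; multiply by 1000 to match R in J/(mol*K).
RT = 8.314 * 425 = 3533.45 J/mol
exponent = -dG*1000 / (RT) = -(-7.75*1000) / 3533.45 = 2.19332381
K = exp(2.19332381)
K = 8.9649615, rounded to 4 significant figures:

8.965


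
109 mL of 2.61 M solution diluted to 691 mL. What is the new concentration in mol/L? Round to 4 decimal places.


Dilution: M1*V1 = M2*V2, solve for M2.
M2 = M1*V1 / V2
M2 = 2.61 * 109 / 691
M2 = 284.49 / 691
M2 = 0.41170767 mol/L, rounded to 4 dp:

0.4117 mol/L


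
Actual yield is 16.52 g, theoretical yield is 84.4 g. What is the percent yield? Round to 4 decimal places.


% yield = 100 * actual / theoretical
% yield = 100 * 16.52 / 84.4
% yield = 19.57345972 %, rounded to 4 dp:

19.5735 %


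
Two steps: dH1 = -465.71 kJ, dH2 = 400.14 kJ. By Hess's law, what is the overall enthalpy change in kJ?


Hess's law: enthalpy is a state function, so add the step enthalpies.
dH_total = dH1 + dH2 = -465.71 + (400.14)
dH_total = -65.57 kJ:

-65.57 kJ


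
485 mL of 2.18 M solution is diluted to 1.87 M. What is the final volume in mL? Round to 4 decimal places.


Dilution: M1*V1 = M2*V2, solve for V2.
V2 = M1*V1 / M2
V2 = 2.18 * 485 / 1.87
V2 = 1057.3 / 1.87
V2 = 565.40106952 mL, rounded to 4 dp:

565.4011 mL


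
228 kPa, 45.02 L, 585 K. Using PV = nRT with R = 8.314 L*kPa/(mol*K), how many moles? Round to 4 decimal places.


PV = nRT, solve for n = PV / (RT).
PV = 228 * 45.02 = 10264.56
RT = 8.314 * 585 = 4863.69
n = 10264.56 / 4863.69
n = 2.11044701 mol, rounded to 4 dp:

2.1104 mol


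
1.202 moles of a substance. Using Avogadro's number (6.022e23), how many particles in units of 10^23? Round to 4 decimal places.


N = n * NA, then divide by 1e23 for the requested units.
N / 1e23 = n * 6.022
N / 1e23 = 1.202 * 6.022
N / 1e23 = 7.238444, rounded to 4 dp:

7.2384


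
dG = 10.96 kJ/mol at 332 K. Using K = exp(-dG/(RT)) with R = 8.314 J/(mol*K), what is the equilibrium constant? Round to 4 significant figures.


dG is in kJ/mol; multiply by 1000 to match R in J/(mol*K).
RT = 8.314 * 332 = 2760.248 J/mol
exponent = -dG*1000 / (RT) = -(10.96*1000) / 2760.248 = -3.97065771
K = exp(-3.97065771)
K = 0.018861024, rounded to 4 significant figures:

0.01886


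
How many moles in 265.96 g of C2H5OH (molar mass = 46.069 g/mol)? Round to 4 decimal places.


n = mass / M
n = 265.96 / 46.069
n = 5.77307951 mol, rounded to 4 dp:

5.7731 mol


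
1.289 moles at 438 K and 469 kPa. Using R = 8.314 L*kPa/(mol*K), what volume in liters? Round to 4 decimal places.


PV = nRT, solve for V = nRT / P.
nRT = 1.289 * 8.314 * 438 = 4693.9347
V = 4693.9347 / 469
V = 10.00838955 L, rounded to 4 dp:

10.0084 L


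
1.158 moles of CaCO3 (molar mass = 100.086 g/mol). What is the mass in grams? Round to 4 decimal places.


mass = n * M
mass = 1.158 * 100.086
mass = 115.899588 g, rounded to 4 dp:

115.8996 g


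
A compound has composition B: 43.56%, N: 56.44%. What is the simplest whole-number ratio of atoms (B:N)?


Assume 100 g of compound, divide each mass% by atomic mass to get moles, then normalize by the smallest to get a raw atom ratio.
Moles per 100 g: B: 43.56/10.81 = 4.0296, N: 56.44/14.007 = 4.0294
Raw ratio (divide by min = 4.0294): B: 1.0, N: 1.0
Multiply by 1 to clear fractions: B: 1.0 ~= 1, N: 1.0 ~= 1
Reduce by GCD to get the simplest whole-number ratio:

1:1


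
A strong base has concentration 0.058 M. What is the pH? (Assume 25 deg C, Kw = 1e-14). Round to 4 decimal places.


A strong base dissociates completely, so [OH-] equals the given concentration.
pOH = -log10([OH-]) = -log10(0.058) = 1.236572
pH = 14 - pOH = 14 - 1.236572
pH = 12.763428, rounded to 4 dp:

12.7634


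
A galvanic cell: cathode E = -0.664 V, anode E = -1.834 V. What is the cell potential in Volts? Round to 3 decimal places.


Standard cell potential: E_cell = E_cathode - E_anode.
E_cell = -0.664 - (-1.834)
E_cell = 1.17 V, rounded to 3 dp:

1.170 V


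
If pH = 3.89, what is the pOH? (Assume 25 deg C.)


At 25 deg C, pH + pOH = 14.
pOH = 14 - pH = 14 - 3.89
pOH = 10.11:

10.11


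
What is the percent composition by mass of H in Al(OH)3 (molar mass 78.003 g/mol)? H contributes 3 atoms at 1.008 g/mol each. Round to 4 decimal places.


pct = 100 * (n_elem * M_elem) / M_total
mass_contribution = 3 * 1.008 = 3.024 g/mol
pct = 100 * 3.024 / 78.003
pct = 3.87677397 %, rounded to 4 dp:

3.8768 %


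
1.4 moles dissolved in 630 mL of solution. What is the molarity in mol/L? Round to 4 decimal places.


Convert volume to liters: V_L = V_mL / 1000.
V_L = 630 / 1000 = 0.63 L
M = n / V_L = 1.4 / 0.63
M = 2.22222222 mol/L, rounded to 4 dp:

2.2222 mol/L


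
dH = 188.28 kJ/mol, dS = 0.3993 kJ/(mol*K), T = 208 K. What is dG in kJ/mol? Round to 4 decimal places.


Gibbs: dG = dH - T*dS (consistent units, dS already in kJ/(mol*K)).
T*dS = 208 * 0.3993 = 83.0544
dG = 188.28 - (83.0544)
dG = 105.2256 kJ/mol, rounded to 4 dp:

105.2256 kJ/mol


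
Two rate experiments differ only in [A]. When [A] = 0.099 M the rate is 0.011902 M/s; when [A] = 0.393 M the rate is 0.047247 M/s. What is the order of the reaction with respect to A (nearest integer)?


Rate is proportional to [A]^n, so rate2/rate1 = ([A]2/[A]1)^n. Take logs to solve for n.
rate2/rate1 = 0.047247 / 0.011902 = 3.9697
[A]2/[A]1 = 0.393 / 0.099 = 3.9697
n = ln(3.9697) / ln(3.9697) = 1.0
Nearest integer order:

1


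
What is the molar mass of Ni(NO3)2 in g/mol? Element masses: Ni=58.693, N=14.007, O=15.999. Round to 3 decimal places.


M = sum(count * atomic_mass) over atoms.
M = 1*58.693 + 2*14.007 + 6*15.999
M = 58.693 + 28.014 + 95.994
M = 182.701 g/mol, rounded to 3 dp:

182.701 g/mol


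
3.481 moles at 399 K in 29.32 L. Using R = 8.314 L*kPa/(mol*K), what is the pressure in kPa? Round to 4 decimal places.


PV = nRT, solve for P = nRT / V.
nRT = 3.481 * 8.314 * 399 = 11547.4726
P = 11547.4726 / 29.32
P = 393.84285812 kPa, rounded to 4 dp:

393.8429 kPa


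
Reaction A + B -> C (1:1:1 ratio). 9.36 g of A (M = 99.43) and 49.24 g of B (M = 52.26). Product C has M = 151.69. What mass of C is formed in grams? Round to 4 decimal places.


Find moles of each reactant; the smaller value is the limiting reagent in a 1:1:1 reaction, so moles_C equals moles of the limiter.
n_A = mass_A / M_A = 9.36 / 99.43 = 0.094137 mol
n_B = mass_B / M_B = 49.24 / 52.26 = 0.942212 mol
Limiting reagent: A (smaller), n_limiting = 0.094137 mol
mass_C = n_limiting * M_C = 0.094137 * 151.69
mass_C = 14.27964153 g, rounded to 4 dp:

14.2796 g


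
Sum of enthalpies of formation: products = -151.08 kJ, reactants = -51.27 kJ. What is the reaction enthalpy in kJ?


dH_rxn = sum(dH_f products) - sum(dH_f reactants)
dH_rxn = -151.08 - (-51.27)
dH_rxn = -99.81 kJ:

-99.81 kJ


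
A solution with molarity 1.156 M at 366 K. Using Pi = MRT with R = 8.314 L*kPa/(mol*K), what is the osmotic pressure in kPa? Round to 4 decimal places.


Osmotic pressure (van't Hoff): Pi = M*R*T.
RT = 8.314 * 366 = 3042.924
Pi = 1.156 * 3042.924
Pi = 3517.620144 kPa, rounded to 4 dp:

3517.6201 kPa


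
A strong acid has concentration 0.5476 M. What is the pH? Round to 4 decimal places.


A strong acid dissociates completely, so [H+] equals the given concentration.
pH = -log10([H+]) = -log10(0.5476)
pH = 0.26153656, rounded to 4 dp:

0.2615


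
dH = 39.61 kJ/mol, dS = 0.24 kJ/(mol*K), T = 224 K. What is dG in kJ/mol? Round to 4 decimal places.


Gibbs: dG = dH - T*dS (consistent units, dS already in kJ/(mol*K)).
T*dS = 224 * 0.24 = 53.76
dG = 39.61 - (53.76)
dG = -14.15 kJ/mol, rounded to 4 dp:

-14.1500 kJ/mol


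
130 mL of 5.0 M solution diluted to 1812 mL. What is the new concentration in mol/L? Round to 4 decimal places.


Dilution: M1*V1 = M2*V2, solve for M2.
M2 = M1*V1 / V2
M2 = 5.0 * 130 / 1812
M2 = 650.0 / 1812
M2 = 0.35871965 mol/L, rounded to 4 dp:

0.3587 mol/L


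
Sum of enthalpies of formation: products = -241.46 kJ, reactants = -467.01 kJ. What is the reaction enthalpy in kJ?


dH_rxn = sum(dH_f products) - sum(dH_f reactants)
dH_rxn = -241.46 - (-467.01)
dH_rxn = 225.55 kJ:

225.55 kJ


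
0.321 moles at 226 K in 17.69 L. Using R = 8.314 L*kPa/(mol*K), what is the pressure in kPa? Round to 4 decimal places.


PV = nRT, solve for P = nRT / V.
nRT = 0.321 * 8.314 * 226 = 603.1474
P = 603.1474 / 17.69
P = 34.09538722 kPa, rounded to 4 dp:

34.0954 kPa


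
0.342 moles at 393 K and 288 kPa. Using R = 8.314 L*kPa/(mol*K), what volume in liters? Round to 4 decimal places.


PV = nRT, solve for V = nRT / P.
nRT = 0.342 * 8.314 * 393 = 1117.4515
V = 1117.4515 / 288
V = 3.88003993 L, rounded to 4 dp:

3.8800 L


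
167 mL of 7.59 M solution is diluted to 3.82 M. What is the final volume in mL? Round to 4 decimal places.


Dilution: M1*V1 = M2*V2, solve for V2.
V2 = M1*V1 / M2
V2 = 7.59 * 167 / 3.82
V2 = 1267.53 / 3.82
V2 = 331.81413613 mL, rounded to 4 dp:

331.8141 mL


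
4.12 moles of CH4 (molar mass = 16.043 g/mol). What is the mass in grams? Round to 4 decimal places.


mass = n * M
mass = 4.12 * 16.043
mass = 66.09716 g, rounded to 4 dp:

66.0972 g


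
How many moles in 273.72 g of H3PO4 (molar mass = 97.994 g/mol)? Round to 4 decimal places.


n = mass / M
n = 273.72 / 97.994
n = 2.79323224 mol, rounded to 4 dp:

2.7932 mol


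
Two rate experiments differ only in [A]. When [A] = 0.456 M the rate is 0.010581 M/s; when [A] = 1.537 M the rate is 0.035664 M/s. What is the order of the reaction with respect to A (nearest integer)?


Rate is proportional to [A]^n, so rate2/rate1 = ([A]2/[A]1)^n. Take logs to solve for n.
rate2/rate1 = 0.035664 / 0.010581 = 3.3706
[A]2/[A]1 = 1.537 / 0.456 = 3.3706
n = ln(3.3706) / ln(3.3706) = 1.0
Nearest integer order:

1


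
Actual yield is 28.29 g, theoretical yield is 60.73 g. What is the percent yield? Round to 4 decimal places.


% yield = 100 * actual / theoretical
% yield = 100 * 28.29 / 60.73
% yield = 46.58323728 %, rounded to 4 dp:

46.5832 %


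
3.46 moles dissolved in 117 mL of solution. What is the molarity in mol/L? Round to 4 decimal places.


Convert volume to liters: V_L = V_mL / 1000.
V_L = 117 / 1000 = 0.117 L
M = n / V_L = 3.46 / 0.117
M = 29.57264957 mol/L, rounded to 4 dp:

29.5726 mol/L


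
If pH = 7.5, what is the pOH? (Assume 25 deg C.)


At 25 deg C, pH + pOH = 14.
pOH = 14 - pH = 14 - 7.5
pOH = 6.5:

6.50


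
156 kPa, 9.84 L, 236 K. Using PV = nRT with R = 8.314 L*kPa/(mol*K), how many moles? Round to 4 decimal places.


PV = nRT, solve for n = PV / (RT).
PV = 156 * 9.84 = 1535.04
RT = 8.314 * 236 = 1962.104
n = 1535.04 / 1962.104
n = 0.78234385 mol, rounded to 4 dp:

0.7823 mol


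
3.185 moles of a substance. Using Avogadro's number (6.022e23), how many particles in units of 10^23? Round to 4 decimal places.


N = n * NA, then divide by 1e23 for the requested units.
N / 1e23 = n * 6.022
N / 1e23 = 3.185 * 6.022
N / 1e23 = 19.18007, rounded to 4 dp:

19.1801


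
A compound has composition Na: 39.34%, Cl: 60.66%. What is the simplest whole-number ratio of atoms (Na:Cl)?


Assume 100 g of compound, divide each mass% by atomic mass to get moles, then normalize by the smallest to get a raw atom ratio.
Moles per 100 g: Na: 39.34/22.99 = 1.7112, Cl: 60.66/35.453 = 1.711
Raw ratio (divide by min = 1.711): Na: 1.0, Cl: 1.0
Multiply by 1 to clear fractions: Na: 1.0 ~= 1, Cl: 1.0 ~= 1
Reduce by GCD to get the simplest whole-number ratio:

1:1


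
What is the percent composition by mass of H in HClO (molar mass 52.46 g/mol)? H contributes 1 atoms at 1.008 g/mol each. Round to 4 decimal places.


pct = 100 * (n_elem * M_elem) / M_total
mass_contribution = 1 * 1.008 = 1.008 g/mol
pct = 100 * 1.008 / 52.46
pct = 1.92146397 %, rounded to 4 dp:

1.9215 %


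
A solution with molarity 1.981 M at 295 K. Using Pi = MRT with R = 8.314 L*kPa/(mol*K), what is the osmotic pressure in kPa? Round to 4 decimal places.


Osmotic pressure (van't Hoff): Pi = M*R*T.
RT = 8.314 * 295 = 2452.63
Pi = 1.981 * 2452.63
Pi = 4858.66003 kPa, rounded to 4 dp:

4858.6600 kPa


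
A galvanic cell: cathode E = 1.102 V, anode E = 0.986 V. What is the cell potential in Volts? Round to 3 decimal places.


Standard cell potential: E_cell = E_cathode - E_anode.
E_cell = 1.102 - (0.986)
E_cell = 0.116 V, rounded to 3 dp:

0.116 V


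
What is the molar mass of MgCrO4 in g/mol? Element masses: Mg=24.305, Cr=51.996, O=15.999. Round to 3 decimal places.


M = sum(count * atomic_mass) over atoms.
M = 1*24.305 + 1*51.996 + 4*15.999
M = 24.305 + 51.996 + 63.996
M = 140.297 g/mol, rounded to 3 dp:

140.297 g/mol


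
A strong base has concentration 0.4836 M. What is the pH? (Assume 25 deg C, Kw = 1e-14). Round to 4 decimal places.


A strong base dissociates completely, so [OH-] equals the given concentration.
pOH = -log10([OH-]) = -log10(0.4836) = 0.315514
pH = 14 - pOH = 14 - 0.315514
pH = 13.684486, rounded to 4 dp:

13.6845


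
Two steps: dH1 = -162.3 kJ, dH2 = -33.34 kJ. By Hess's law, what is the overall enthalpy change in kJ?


Hess's law: enthalpy is a state function, so add the step enthalpies.
dH_total = dH1 + dH2 = -162.3 + (-33.34)
dH_total = -195.64 kJ:

-195.64 kJ


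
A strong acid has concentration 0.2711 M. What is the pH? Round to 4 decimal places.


A strong acid dissociates completely, so [H+] equals the given concentration.
pH = -log10([H+]) = -log10(0.2711)
pH = 0.56687048, rounded to 4 dp:

0.5669


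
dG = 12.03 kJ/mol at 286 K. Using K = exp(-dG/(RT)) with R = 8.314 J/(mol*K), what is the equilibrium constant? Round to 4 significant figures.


dG is in kJ/mol; multiply by 1000 to match R in J/(mol*K).
RT = 8.314 * 286 = 2377.804 J/mol
exponent = -dG*1000 / (RT) = -(12.03*1000) / 2377.804 = -5.05929
K = exp(-5.05929)
K = 0.0063500665, rounded to 4 significant figures:

0.006350


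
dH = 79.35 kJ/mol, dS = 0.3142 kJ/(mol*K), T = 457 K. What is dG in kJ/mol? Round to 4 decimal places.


Gibbs: dG = dH - T*dS (consistent units, dS already in kJ/(mol*K)).
T*dS = 457 * 0.3142 = 143.5894
dG = 79.35 - (143.5894)
dG = -64.2394 kJ/mol, rounded to 4 dp:

-64.2394 kJ/mol


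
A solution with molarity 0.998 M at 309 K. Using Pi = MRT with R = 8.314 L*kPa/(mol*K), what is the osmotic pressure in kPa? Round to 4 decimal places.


Osmotic pressure (van't Hoff): Pi = M*R*T.
RT = 8.314 * 309 = 2569.026
Pi = 0.998 * 2569.026
Pi = 2563.887948 kPa, rounded to 4 dp:

2563.8879 kPa


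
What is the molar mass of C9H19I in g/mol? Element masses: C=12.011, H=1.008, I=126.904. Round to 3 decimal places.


M = sum(count * atomic_mass) over atoms.
M = 9*12.011 + 19*1.008 + 1*126.904
M = 108.099 + 19.152 + 126.904
M = 254.155 g/mol, rounded to 3 dp:

254.155 g/mol


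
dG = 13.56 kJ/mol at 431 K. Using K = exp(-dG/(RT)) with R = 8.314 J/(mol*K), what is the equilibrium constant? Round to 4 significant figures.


dG is in kJ/mol; multiply by 1000 to match R in J/(mol*K).
RT = 8.314 * 431 = 3583.334 J/mol
exponent = -dG*1000 / (RT) = -(13.56*1000) / 3583.334 = -3.78418534
K = exp(-3.78418534)
K = 0.02272737, rounded to 4 significant figures:

0.02273


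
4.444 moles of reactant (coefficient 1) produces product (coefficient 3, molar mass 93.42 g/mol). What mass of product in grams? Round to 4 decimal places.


Use the coefficient ratio to convert reactant moles to product moles, then multiply by the product's molar mass.
moles_P = moles_R * (coeff_P / coeff_R) = 4.444 * (3/1) = 13.332
mass_P = moles_P * M_P = 13.332 * 93.42
mass_P = 1245.47544 g, rounded to 4 dp:

1245.4754 g


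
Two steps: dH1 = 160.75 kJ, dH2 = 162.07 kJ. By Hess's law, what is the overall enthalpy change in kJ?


Hess's law: enthalpy is a state function, so add the step enthalpies.
dH_total = dH1 + dH2 = 160.75 + (162.07)
dH_total = 322.82 kJ:

322.82 kJ


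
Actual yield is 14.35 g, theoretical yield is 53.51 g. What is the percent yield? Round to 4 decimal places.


% yield = 100 * actual / theoretical
% yield = 100 * 14.35 / 53.51
% yield = 26.81741731 %, rounded to 4 dp:

26.8174 %


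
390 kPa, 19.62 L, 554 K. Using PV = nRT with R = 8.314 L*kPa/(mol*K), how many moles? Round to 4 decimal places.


PV = nRT, solve for n = PV / (RT).
PV = 390 * 19.62 = 7651.8
RT = 8.314 * 554 = 4605.956
n = 7651.8 / 4605.956
n = 1.66128378 mol, rounded to 4 dp:

1.6613 mol


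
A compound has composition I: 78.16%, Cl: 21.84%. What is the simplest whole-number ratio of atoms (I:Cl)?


Assume 100 g of compound, divide each mass% by atomic mass to get moles, then normalize by the smallest to get a raw atom ratio.
Moles per 100 g: I: 78.16/126.904 = 0.6159, Cl: 21.84/35.453 = 0.616
Raw ratio (divide by min = 0.6159): I: 1.0, Cl: 1.0
Multiply by 1 to clear fractions: I: 1.0 ~= 1, Cl: 1.0 ~= 1
Reduce by GCD to get the simplest whole-number ratio:

1:1


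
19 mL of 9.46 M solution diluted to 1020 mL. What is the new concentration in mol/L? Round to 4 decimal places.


Dilution: M1*V1 = M2*V2, solve for M2.
M2 = M1*V1 / V2
M2 = 9.46 * 19 / 1020
M2 = 179.74 / 1020
M2 = 0.17621569 mol/L, rounded to 4 dp:

0.1762 mol/L


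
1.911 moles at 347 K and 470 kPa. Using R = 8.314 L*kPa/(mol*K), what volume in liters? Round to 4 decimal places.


PV = nRT, solve for V = nRT / P.
nRT = 1.911 * 8.314 * 347 = 5513.1547
V = 5513.1547 / 470
V = 11.73011638 L, rounded to 4 dp:

11.7301 L


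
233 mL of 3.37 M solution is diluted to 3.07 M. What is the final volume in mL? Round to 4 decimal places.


Dilution: M1*V1 = M2*V2, solve for V2.
V2 = M1*V1 / M2
V2 = 3.37 * 233 / 3.07
V2 = 785.21 / 3.07
V2 = 255.76872964 mL, rounded to 4 dp:

255.7687 mL


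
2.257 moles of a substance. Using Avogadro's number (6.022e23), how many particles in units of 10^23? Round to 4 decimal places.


N = n * NA, then divide by 1e23 for the requested units.
N / 1e23 = n * 6.022
N / 1e23 = 2.257 * 6.022
N / 1e23 = 13.591654, rounded to 4 dp:

13.5917


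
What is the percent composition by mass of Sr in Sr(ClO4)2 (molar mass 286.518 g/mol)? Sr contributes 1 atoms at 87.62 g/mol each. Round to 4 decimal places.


pct = 100 * (n_elem * M_elem) / M_total
mass_contribution = 1 * 87.62 = 87.62 g/mol
pct = 100 * 87.62 / 286.518
pct = 30.58097572 %, rounded to 4 dp:

30.5810 %


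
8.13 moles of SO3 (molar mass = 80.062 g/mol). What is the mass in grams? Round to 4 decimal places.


mass = n * M
mass = 8.13 * 80.062
mass = 650.90406 g, rounded to 4 dp:

650.9041 g


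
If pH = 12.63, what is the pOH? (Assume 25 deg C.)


At 25 deg C, pH + pOH = 14.
pOH = 14 - pH = 14 - 12.63
pOH = 1.37:

1.37


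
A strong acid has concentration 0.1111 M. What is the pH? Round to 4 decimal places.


A strong acid dissociates completely, so [H+] equals the given concentration.
pH = -log10([H+]) = -log10(0.1111)
pH = 0.95428594, rounded to 4 dp:

0.9543


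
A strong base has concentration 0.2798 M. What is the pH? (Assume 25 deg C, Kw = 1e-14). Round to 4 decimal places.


A strong base dissociates completely, so [OH-] equals the given concentration.
pOH = -log10([OH-]) = -log10(0.2798) = 0.553152
pH = 14 - pOH = 14 - 0.553152
pH = 13.446848, rounded to 4 dp:

13.4468


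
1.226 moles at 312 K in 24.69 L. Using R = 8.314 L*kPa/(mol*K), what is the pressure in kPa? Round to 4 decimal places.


PV = nRT, solve for P = nRT / V.
nRT = 1.226 * 8.314 * 312 = 3180.2048
P = 3180.2048 / 24.69
P = 128.8053787 kPa, rounded to 4 dp:

128.8054 kPa


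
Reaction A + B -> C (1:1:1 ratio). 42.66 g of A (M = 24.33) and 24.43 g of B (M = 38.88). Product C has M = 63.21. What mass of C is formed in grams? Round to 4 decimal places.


Find moles of each reactant; the smaller value is the limiting reagent in a 1:1:1 reaction, so moles_C equals moles of the limiter.
n_A = mass_A / M_A = 42.66 / 24.33 = 1.753391 mol
n_B = mass_B / M_B = 24.43 / 38.88 = 0.628344 mol
Limiting reagent: B (smaller), n_limiting = 0.628344 mol
mass_C = n_limiting * M_C = 0.628344 * 63.21
mass_C = 39.71762424 g, rounded to 4 dp:

39.7176 g


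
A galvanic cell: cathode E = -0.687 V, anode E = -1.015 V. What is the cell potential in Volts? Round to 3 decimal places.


Standard cell potential: E_cell = E_cathode - E_anode.
E_cell = -0.687 - (-1.015)
E_cell = 0.328 V, rounded to 3 dp:

0.328 V


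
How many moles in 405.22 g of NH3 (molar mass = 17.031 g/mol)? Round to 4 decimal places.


n = mass / M
n = 405.22 / 17.031
n = 23.7930832 mol, rounded to 4 dp:

23.7931 mol


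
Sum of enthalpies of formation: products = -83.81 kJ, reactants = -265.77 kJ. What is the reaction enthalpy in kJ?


dH_rxn = sum(dH_f products) - sum(dH_f reactants)
dH_rxn = -83.81 - (-265.77)
dH_rxn = 181.96 kJ:

181.96 kJ


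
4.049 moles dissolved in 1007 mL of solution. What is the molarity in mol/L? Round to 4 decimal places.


Convert volume to liters: V_L = V_mL / 1000.
V_L = 1007 / 1000 = 1.007 L
M = n / V_L = 4.049 / 1.007
M = 4.02085402 mol/L, rounded to 4 dp:

4.0209 mol/L


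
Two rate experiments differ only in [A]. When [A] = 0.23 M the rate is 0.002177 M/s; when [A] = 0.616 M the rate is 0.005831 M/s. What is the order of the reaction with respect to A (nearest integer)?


Rate is proportional to [A]^n, so rate2/rate1 = ([A]2/[A]1)^n. Take logs to solve for n.
rate2/rate1 = 0.005831 / 0.002177 = 2.6785
[A]2/[A]1 = 0.616 / 0.23 = 2.6783
n = ln(2.6785) / ln(2.6783) = 1.0
Nearest integer order:

1


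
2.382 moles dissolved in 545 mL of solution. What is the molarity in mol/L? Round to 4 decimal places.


Convert volume to liters: V_L = V_mL / 1000.
V_L = 545 / 1000 = 0.545 L
M = n / V_L = 2.382 / 0.545
M = 4.3706422 mol/L, rounded to 4 dp:

4.3706 mol/L


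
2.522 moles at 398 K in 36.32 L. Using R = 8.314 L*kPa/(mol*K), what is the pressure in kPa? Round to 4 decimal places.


PV = nRT, solve for P = nRT / V.
nRT = 2.522 * 8.314 * 398 = 8345.2274
P = 8345.2274 / 36.32
P = 229.76947687 kPa, rounded to 4 dp:

229.7695 kPa


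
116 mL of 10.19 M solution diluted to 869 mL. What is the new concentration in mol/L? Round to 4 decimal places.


Dilution: M1*V1 = M2*V2, solve for M2.
M2 = M1*V1 / V2
M2 = 10.19 * 116 / 869
M2 = 1182.04 / 869
M2 = 1.36023015 mol/L, rounded to 4 dp:

1.3602 mol/L
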